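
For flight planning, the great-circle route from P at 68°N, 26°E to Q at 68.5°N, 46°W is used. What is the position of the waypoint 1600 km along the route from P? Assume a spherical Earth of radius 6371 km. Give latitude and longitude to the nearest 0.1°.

≈ 72.1°N, 15.4°W

Convert each endpoint to a unit vector on the sphere (x = cos φ cos λ, y = cos φ sin λ, z = sin φ).
The central angle between the endpoints is δ = arccos(p₁·p₂) ≈ 0.439 rad (25.2°). The total great-circle distance is δ·R ≈ 0.439 × 6371 ≈ 2798 km, so the target fraction is f = 1600/2798 ≈ 0.572.
Interpolate at f ≈ 0.572 with slerp weights a = sin((1−f)δ)/sin δ ≈ 0.440, b = sin(fδ)/sin δ ≈ 0.584.
p = a·p₁ + b·p₂ ≈ (0.297, -0.082, 0.951); φ = arcsin(p_z) ≈ 72.07°, λ = atan2(p_y, p_x) ≈ -15.42°.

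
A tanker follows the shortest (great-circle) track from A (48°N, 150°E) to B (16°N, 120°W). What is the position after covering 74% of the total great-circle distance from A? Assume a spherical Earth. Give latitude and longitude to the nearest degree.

Write both endpoints as unit vectors p₁, p₂ with components (cos φ cos λ, cos φ sin λ, sin φ).
The central angle between the endpoints is δ = arccos(p₁·p₂) ≈ 1.364 rad (78.2°).
Interpolate at f = 0.74 with slerp weights a = sin((1−f)δ)/sin δ ≈ 0.355, b = sin(fδ)/sin δ ≈ 0.865.
p = a·p₁ + b·p₂ ≈ (-0.621, -0.601, 0.502); φ = arcsin(p_z) ≈ 30.14°, λ = atan2(p_y, p_x) ≈ -135.94°.

≈ (30°N, 136°W)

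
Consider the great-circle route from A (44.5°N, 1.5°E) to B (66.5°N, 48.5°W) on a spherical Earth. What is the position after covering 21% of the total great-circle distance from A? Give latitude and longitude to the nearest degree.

Write both endpoints as unit vectors p₁, p₂ with components (cos φ cos λ, cos φ sin λ, sin φ).
The central angle between the endpoints is δ = arccos(p₁·p₂) ≈ 0.600 rad (34.4°).
Interpolate at f = 0.21 with slerp weights a = sin((1−f)δ)/sin δ ≈ 0.808, b = sin(fδ)/sin δ ≈ 0.223.
p = a·p₁ + b·p₂ ≈ (0.635, -0.051, 0.771); φ = arcsin(p_z) ≈ 50.41°, λ = atan2(p_y, p_x) ≈ -4.62°.

≈ (50°N, 5°W)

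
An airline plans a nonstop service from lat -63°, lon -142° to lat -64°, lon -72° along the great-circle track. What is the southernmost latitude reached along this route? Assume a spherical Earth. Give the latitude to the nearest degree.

≈ -68°

The great circle lies in the plane with unit normal n̂ = (p₁ × p₂)/|p₁ × p₂|.
Here n̂_z ≈ +0.378; the vertex latitude is φ_max = arccos|n̂_z| ≈ 67.8°.
Check via Clairaut: cos φ_max = |cos φ₁| · sin C = cos(63.0°)·sin(123.7°) ≈ 0.378, again giving ≈ 67.8°.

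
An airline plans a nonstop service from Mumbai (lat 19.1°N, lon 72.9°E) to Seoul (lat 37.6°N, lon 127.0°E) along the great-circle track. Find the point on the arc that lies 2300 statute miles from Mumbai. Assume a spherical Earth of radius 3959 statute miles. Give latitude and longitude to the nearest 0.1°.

≈ lat 34.0°N, lon 106.4°E

The haversine formula gives a central angle δ ≈ 0.878 rad (50.3°) between the endpoints. The total great-circle distance is δ·R ≈ 0.878 × 3959 ≈ 3476 mi, so the target fraction is f = 2300/3476 ≈ 0.662.
Interpolate at f ≈ 0.662 with slerp weights a = sin((1−f)δ)/sin δ ≈ 0.380, b = sin(fδ)/sin δ ≈ 0.713.
p = a·p₁ + b·p₂ ≈ (-0.234, 0.795, 0.560); φ = arcsin(p_z) ≈ 34.03°, λ = atan2(p_y, p_x) ≈ 106.43°.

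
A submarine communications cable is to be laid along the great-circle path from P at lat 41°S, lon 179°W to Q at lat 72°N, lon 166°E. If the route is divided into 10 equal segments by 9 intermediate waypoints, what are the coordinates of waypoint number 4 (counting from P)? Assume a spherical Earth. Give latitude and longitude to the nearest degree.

Write both endpoints as unit vectors p₁, p₂ with components (cos φ cos λ, cos φ sin λ, sin φ).
The central angle between the endpoints is δ = arccos(p₁·p₂) ≈ 1.981 rad (113.5°).
Interpolate at f = 4/10 with slerp weights a = sin((1−f)δ)/sin δ ≈ 1.012, b = sin(fδ)/sin δ ≈ 0.776.
p = a·p₁ + b·p₂ ≈ (-0.996, 0.045, 0.075); φ = arcsin(p_z) ≈ 4.28°, λ = atan2(p_y, p_x) ≈ 177.43°.

≈ lat 4°N, lon 177°E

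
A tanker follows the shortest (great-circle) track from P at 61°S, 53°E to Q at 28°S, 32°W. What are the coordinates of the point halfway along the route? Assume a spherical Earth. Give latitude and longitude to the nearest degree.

≈ 52°S, 4°W

Convert each endpoint to a unit vector on the sphere (x = cos φ cos λ, y = cos φ sin λ, z = sin φ).
The central angle between the endpoints is δ = arccos(p₁·p₂) ≈ 1.106 rad (63.4°).
Interpolate at f = 1/2 with slerp weights a = sin((1−f)δ)/sin δ ≈ 0.588, b = sin(fδ)/sin δ ≈ 0.588.
p = a·p₁ + b·p₂ ≈ (0.611, -0.047, -0.790); φ = arcsin(p_z) ≈ -52.17°, λ = atan2(p_y, p_x) ≈ -4.43°.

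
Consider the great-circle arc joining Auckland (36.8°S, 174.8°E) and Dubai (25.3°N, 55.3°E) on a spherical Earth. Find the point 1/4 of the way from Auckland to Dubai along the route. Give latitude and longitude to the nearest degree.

The haversine formula gives a central angle δ ≈ 2.230 rad (127.8°) between the endpoints.
Interpolate at f = 1/4 with slerp weights a = sin((1−f)δ)/sin δ ≈ 1.259, b = sin(fδ)/sin δ ≈ 0.669.
p = a·p₁ + b·p₂ ≈ (-0.659, 0.589, -0.468); φ = arcsin(p_z) ≈ -27.89°, λ = atan2(p_y, p_x) ≈ 138.22°.

≈ 28°S, 138°E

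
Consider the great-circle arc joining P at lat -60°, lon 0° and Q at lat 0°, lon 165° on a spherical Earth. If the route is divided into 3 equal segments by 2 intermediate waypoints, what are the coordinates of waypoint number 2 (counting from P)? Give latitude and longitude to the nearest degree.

Write both endpoints as unit vectors p₁, p₂ with components (cos φ cos λ, cos φ sin λ, sin φ).
The central angle between the endpoints is δ = arccos(p₁·p₂) ≈ 2.075 rad (118.9°).
Interpolate at f = 2/3 with slerp weights a = sin((1−f)δ)/sin δ ≈ 0.728, b = sin(fδ)/sin δ ≈ 1.122.
p = a·p₁ + b·p₂ ≈ (-0.720, 0.290, -0.631); φ = arcsin(p_z) ≈ -39.11°, λ = atan2(p_y, p_x) ≈ 158.02°.

≈ lat -39°, lon 158°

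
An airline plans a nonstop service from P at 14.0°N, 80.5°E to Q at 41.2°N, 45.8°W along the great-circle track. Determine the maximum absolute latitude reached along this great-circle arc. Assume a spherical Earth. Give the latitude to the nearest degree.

The great circle lies in the plane with unit normal n̂ = (p₁ × p₂)/|p₁ × p₂|.
Here n̂_z ≈ -0.612; the vertex latitude is φ_max = arccos|n̂_z| ≈ 52.3°.

≈ 52°N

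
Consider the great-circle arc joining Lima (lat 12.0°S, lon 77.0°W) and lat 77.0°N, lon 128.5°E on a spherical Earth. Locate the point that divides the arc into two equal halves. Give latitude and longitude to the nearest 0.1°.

≈ lat 44.5°N, lon 84.1°W

The haversine formula gives a central angle δ ≈ 1.984 rad (113.7°) between the endpoints.
Interpolate at f = 1/2 with slerp weights a = sin((1−f)δ)/sin δ ≈ 0.914, b = sin(fδ)/sin δ ≈ 0.914.
p = a·p₁ + b·p₂ ≈ (0.073, -0.710, 0.700); φ = arcsin(p_z) ≈ 44.46°, λ = atan2(p_y, p_x) ≈ -84.12°.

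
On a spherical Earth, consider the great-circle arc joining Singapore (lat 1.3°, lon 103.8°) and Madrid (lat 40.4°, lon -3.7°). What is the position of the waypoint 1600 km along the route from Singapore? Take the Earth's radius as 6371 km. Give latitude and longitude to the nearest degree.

Write both endpoints as unit vectors p₁, p₂ with components (cos φ cos λ, cos φ sin λ, sin φ).
The central angle between the endpoints is δ = arccos(p₁·p₂) ≈ 1.787 rad (102.4°). The total great-circle distance is δ·R ≈ 1.787 × 6371 ≈ 11383 km, so the target fraction is f = 1600/11383 ≈ 0.141.
Interpolate at f ≈ 0.141 with slerp weights a = sin((1−f)δ)/sin δ ≈ 1.023, b = sin(fδ)/sin δ ≈ 0.254.
p = a·p₁ + b·p₂ ≈ (-0.051, 0.981, 0.188); φ = arcsin(p_z) ≈ 10.84°, λ = atan2(p_y, p_x) ≈ 92.96°.

≈ lat 11°, lon 93°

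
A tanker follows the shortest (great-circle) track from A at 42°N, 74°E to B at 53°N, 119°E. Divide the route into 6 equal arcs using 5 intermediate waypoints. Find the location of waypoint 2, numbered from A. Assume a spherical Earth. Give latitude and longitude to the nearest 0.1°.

≈ 47.5°N, 86.7°E

Write both endpoints as unit vectors p₁, p₂ with components (cos φ cos λ, cos φ sin λ, sin φ).
The central angle between the endpoints is δ = arccos(p₁·p₂) ≈ 0.554 rad (31.7°).
Interpolate at f = 2/6 with slerp weights a = sin((1−f)δ)/sin δ ≈ 0.686, b = sin(fδ)/sin δ ≈ 0.349.
p = a·p₁ + b·p₂ ≈ (0.039, 0.674, 0.738); φ = arcsin(p_z) ≈ 47.55°, λ = atan2(p_y, p_x) ≈ 86.71°.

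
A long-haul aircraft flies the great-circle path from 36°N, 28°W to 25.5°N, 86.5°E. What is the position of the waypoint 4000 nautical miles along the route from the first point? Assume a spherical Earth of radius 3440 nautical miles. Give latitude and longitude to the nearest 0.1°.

The haversine formula gives a central angle δ ≈ 1.621 rad (92.9°) between the endpoints. The total great-circle distance is δ·R ≈ 1.621 × 3440 ≈ 5575 nmi, so the target fraction is f = 4000/5575 ≈ 0.718.
Interpolate at f ≈ 0.718 with slerp weights a = sin((1−f)δ)/sin δ ≈ 0.443, b = sin(fδ)/sin δ ≈ 0.919.
p = a·p₁ + b·p₂ ≈ (0.367, 0.660, 0.656); φ = arcsin(p_z) ≈ 40.98°, λ = atan2(p_y, p_x) ≈ 60.94°.

≈ 41.0°N, 60.9°E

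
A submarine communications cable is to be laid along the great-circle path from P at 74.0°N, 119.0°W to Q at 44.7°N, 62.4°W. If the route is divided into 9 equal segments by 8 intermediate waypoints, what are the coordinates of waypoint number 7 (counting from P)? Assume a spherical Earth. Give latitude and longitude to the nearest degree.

≈ 53°N, 68°W

Write both endpoints as unit vectors p₁, p₂ with components (cos φ cos λ, cos φ sin λ, sin φ).
The central angle between the endpoints is δ = arccos(p₁·p₂) ≈ 0.670 rad (38.4°).
Interpolate at f = 7/9 with slerp weights a = sin((1−f)δ)/sin δ ≈ 0.239, b = sin(fδ)/sin δ ≈ 0.802.
p = a·p₁ + b·p₂ ≈ (0.232, -0.563, 0.794); φ = arcsin(p_z) ≈ 52.51°, λ = atan2(p_y, p_x) ≈ -67.58°.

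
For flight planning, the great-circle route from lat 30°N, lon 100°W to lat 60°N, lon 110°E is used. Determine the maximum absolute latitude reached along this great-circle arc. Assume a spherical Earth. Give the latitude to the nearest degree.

The great circle lies in the plane with unit normal n̂ = (p₁ × p₂)/|p₁ × p₂|.
Here n̂_z ≈ -0.217; the vertex latitude is φ_max = arccos|n̂_z| ≈ 77.5°.
Check via Clairaut: cos φ_max = |cos φ₁| · sin C = cos(30.0°)·sin(14.5°) ≈ 0.217, again giving ≈ 77.5°.

≈ 77°N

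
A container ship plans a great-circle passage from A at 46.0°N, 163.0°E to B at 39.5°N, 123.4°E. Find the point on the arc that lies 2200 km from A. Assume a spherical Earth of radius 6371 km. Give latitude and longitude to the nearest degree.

From cos δ = sin φ₁ sin φ₂ + cos φ₁ cos φ₂ cos Δλ, the central angle is δ ≈ 0.514 rad (29.5°). The total great-circle distance is δ·R ≈ 0.514 × 6371 ≈ 3278 km, so the target fraction is f = 2200/3278 ≈ 0.671.
Interpolate at f ≈ 0.671 with slerp weights a = sin((1−f)δ)/sin δ ≈ 0.342, b = sin(fδ)/sin δ ≈ 0.688.
p = a·p₁ + b·p₂ ≈ (-0.519, 0.513, 0.684); φ = arcsin(p_z) ≈ 43.13°, λ = atan2(p_y, p_x) ≈ 135.38°.

≈ 43°N, 135°E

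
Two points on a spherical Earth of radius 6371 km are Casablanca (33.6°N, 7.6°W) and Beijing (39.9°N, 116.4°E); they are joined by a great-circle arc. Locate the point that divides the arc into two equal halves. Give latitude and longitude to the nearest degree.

Write both endpoints as unit vectors p₁, p₂ with components (cos φ cos λ, cos φ sin λ, sin φ).
The central angle between the endpoints is δ = arccos(p₁·p₂) ≈ 1.573 rad (90.1°).
Interpolate at f = 1/2 with slerp weights a = sin((1−f)δ)/sin δ ≈ 0.708, b = sin(fδ)/sin δ ≈ 0.708.
p = a·p₁ + b·p₂ ≈ (0.343, 0.408, 0.846); φ = arcsin(p_z) ≈ 57.77°, λ = atan2(p_y, p_x) ≈ 49.98°.

≈ (58°N, 50°E)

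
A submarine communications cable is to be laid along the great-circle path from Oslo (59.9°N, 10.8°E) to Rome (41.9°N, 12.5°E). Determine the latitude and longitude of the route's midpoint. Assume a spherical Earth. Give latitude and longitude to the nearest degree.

The haversine formula gives a central angle δ ≈ 0.315 rad (18.0°) between the endpoints.
Interpolate at f = 1/2 with slerp weights a = sin((1−f)δ)/sin δ ≈ 0.506, b = sin(fδ)/sin δ ≈ 0.506.
p = a·p₁ + b·p₂ ≈ (0.617, 0.129, 0.776); φ = arcsin(p_z) ≈ 50.90°, λ = atan2(p_y, p_x) ≈ 11.82°.

≈ 51°N, 12°E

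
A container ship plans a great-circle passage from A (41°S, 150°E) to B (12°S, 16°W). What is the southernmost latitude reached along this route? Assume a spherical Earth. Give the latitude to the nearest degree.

≈ 77°S

The great circle lies in the plane with unit normal n̂ = (p₁ × p₂)/|p₁ × p₂|.
Here n̂_z ≈ -0.219; the vertex latitude is φ_max = arccos|n̂_z| ≈ 77.3°.
Check via Clairaut: cos φ_max = |cos φ₁| · sin C = cos(41.0°)·sin(163.1°) ≈ 0.219, again giving ≈ 77.3°.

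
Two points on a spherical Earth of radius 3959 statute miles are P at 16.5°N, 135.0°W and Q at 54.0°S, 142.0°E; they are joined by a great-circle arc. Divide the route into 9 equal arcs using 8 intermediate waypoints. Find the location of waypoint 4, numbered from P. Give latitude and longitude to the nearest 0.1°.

≈ 19.5°S, 160.9°W

The haversine formula gives a central angle δ ≈ 1.733 rad (99.3°) between the endpoints.
Interpolate at f = 4/9 with slerp weights a = sin((1−f)δ)/sin δ ≈ 0.832, b = sin(fδ)/sin δ ≈ 0.705.
p = a·p₁ + b·p₂ ≈ (-0.890, -0.308, -0.334); φ = arcsin(p_z) ≈ -19.54°, λ = atan2(p_y, p_x) ≈ -160.89°.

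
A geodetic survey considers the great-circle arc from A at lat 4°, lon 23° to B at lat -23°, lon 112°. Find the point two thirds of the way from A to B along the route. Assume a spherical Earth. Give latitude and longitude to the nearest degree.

≈ lat -18°, lon 80°

Write both endpoints as unit vectors p₁, p₂ with components (cos φ cos λ, cos φ sin λ, sin φ).
The central angle between the endpoints is δ = arccos(p₁·p₂) ≈ 1.582 rad (90.6°).
Interpolate at f = 2/3 with slerp weights a = sin((1−f)δ)/sin δ ≈ 0.503, b = sin(fδ)/sin δ ≈ 0.870.
p = a·p₁ + b·p₂ ≈ (0.162, 0.939, -0.305); φ = arcsin(p_z) ≈ -17.74°, λ = atan2(p_y, p_x) ≈ 80.19°.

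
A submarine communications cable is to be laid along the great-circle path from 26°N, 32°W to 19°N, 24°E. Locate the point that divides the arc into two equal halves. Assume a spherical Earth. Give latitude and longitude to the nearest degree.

≈ 25°N, 3°W

Write both endpoints as unit vectors p₁, p₂ with components (cos φ cos λ, cos φ sin λ, sin φ).
The central angle between the endpoints is δ = arccos(p₁·p₂) ≈ 0.905 rad (51.8°).
Interpolate at f = 1/2 with slerp weights a = sin((1−f)δ)/sin δ ≈ 0.556, b = sin(fδ)/sin δ ≈ 0.556.
p = a·p₁ + b·p₂ ≈ (0.904, -0.051, 0.425); φ = arcsin(p_z) ≈ 25.13°, λ = atan2(p_y, p_x) ≈ -3.23°.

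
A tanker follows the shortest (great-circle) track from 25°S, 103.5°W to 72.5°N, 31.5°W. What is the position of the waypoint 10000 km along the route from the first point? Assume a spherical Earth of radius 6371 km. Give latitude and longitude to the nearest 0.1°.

≈ 59.7°N, 66.7°W

Write both endpoints as unit vectors p₁, p₂ with components (cos φ cos λ, cos φ sin λ, sin φ).
The central angle between the endpoints is δ = arccos(p₁·p₂) ≈ 1.895 rad (108.6°). The total great-circle distance is δ·R ≈ 1.895 × 6371 ≈ 12075 km, so the target fraction is f = 10000/12075 ≈ 0.828.
Interpolate at f ≈ 0.828 with slerp weights a = sin((1−f)δ)/sin δ ≈ 0.338, b = sin(fδ)/sin δ ≈ 1.055.
p = a·p₁ + b·p₂ ≈ (0.199, -0.463, 0.864); φ = arcsin(p_z) ≈ 59.72°, λ = atan2(p_y, p_x) ≈ -66.74°.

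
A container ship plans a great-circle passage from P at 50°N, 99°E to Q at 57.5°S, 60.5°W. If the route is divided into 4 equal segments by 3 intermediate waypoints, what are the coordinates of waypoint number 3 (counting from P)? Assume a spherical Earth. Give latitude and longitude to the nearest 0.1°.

≈ 50.5°S, 12.7°E

From cos δ = sin φ₁ sin φ₂ + cos φ₁ cos φ₂ cos Δλ, the central angle is δ ≈ 2.894 rad (165.8°).
Interpolate at f = 3/4 with slerp weights a = sin((1−f)δ)/sin δ ≈ 2.705, b = sin(fδ)/sin δ ≈ 3.372.
p = a·p₁ + b·p₂ ≈ (0.620, 0.140, -0.772); φ = arcsin(p_z) ≈ -50.52°, λ = atan2(p_y, p_x) ≈ 12.75°.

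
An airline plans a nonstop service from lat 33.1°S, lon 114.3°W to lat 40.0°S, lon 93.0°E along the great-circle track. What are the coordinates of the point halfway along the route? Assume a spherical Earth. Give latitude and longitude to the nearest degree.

≈ lat 72°S, lon 180°E

Write both endpoints as unit vectors p₁, p₂ with components (cos φ cos λ, cos φ sin λ, sin φ).
The central angle between the endpoints is δ = arccos(p₁·p₂) ≈ 1.792 rad (102.7°).
Interpolate at f = 1/2 with slerp weights a = sin((1−f)δ)/sin δ ≈ 0.800, b = sin(fδ)/sin δ ≈ 0.800.
p = a·p₁ + b·p₂ ≈ (-0.308, 0.001, -0.951); φ = arcsin(p_z) ≈ -72.06°, λ = atan2(p_y, p_x) ≈ 179.78°.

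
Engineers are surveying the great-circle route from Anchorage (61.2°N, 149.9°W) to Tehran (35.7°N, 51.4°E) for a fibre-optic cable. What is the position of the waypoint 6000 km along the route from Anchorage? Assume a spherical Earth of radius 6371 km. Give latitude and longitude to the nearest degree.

≈ 63°N, 62°E

Convert each endpoint to a unit vector on the sphere (x = cos φ cos λ, y = cos φ sin λ, z = sin φ).
The central angle between the endpoints is δ = arccos(p₁·p₂) ≈ 1.423 rad (81.6°). The total great-circle distance is δ·R ≈ 1.423 × 6371 ≈ 9068 km, so the target fraction is f = 6000/9068 ≈ 0.662.
Interpolate at f ≈ 0.662 with slerp weights a = sin((1−f)δ)/sin δ ≈ 0.468, b = sin(fδ)/sin δ ≈ 0.817.
p = a·p₁ + b·p₂ ≈ (0.219, 0.406, 0.887); φ = arcsin(p_z) ≈ 62.55°, λ = atan2(p_y, p_x) ≈ 61.64°.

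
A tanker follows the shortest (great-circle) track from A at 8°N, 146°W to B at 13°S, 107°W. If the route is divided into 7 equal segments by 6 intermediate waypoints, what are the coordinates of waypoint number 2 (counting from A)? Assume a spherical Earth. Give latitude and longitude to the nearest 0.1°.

The haversine formula gives a central angle δ ≈ 0.769 rad (44.1°) between the endpoints.
Interpolate at f = 2/7 with slerp weights a = sin((1−f)δ)/sin δ ≈ 0.751, b = sin(fδ)/sin δ ≈ 0.313.
p = a·p₁ + b·p₂ ≈ (-0.706, -0.708, 0.034); φ = arcsin(p_z) ≈ 1.95°, λ = atan2(p_y, p_x) ≈ -134.91°.

≈ 1.9°N, 134.9°W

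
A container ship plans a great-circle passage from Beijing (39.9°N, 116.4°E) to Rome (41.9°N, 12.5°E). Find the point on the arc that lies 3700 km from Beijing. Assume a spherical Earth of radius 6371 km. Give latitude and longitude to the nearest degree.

≈ (54°N, 71°E)

Write both endpoints as unit vectors p₁, p₂ with components (cos φ cos λ, cos φ sin λ, sin φ).
The central angle between the endpoints is δ = arccos(p₁·p₂) ≈ 1.275 rad (73.1°). The total great-circle distance is δ·R ≈ 1.275 × 6371 ≈ 8125 km, so the target fraction is f = 3700/8125 ≈ 0.455.
Interpolate at f ≈ 0.455 with slerp weights a = sin((1−f)δ)/sin δ ≈ 0.669, b = sin(fδ)/sin δ ≈ 0.574.
p = a·p₁ + b·p₂ ≈ (0.189, 0.552, 0.812); φ = arcsin(p_z) ≈ 54.31°, λ = atan2(p_y, p_x) ≈ 71.15°.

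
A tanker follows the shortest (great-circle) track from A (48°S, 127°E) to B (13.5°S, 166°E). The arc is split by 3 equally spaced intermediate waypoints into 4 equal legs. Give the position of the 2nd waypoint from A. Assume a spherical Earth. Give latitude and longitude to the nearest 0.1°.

The haversine formula gives a central angle δ ≈ 0.824 rad (47.2°) between the endpoints.
Interpolate at f = 2/4 with slerp weights a = sin((1−f)δ)/sin δ ≈ 0.546, b = sin(fδ)/sin δ ≈ 0.546.
p = a·p₁ + b·p₂ ≈ (-0.735, 0.420, -0.533); φ = arcsin(p_z) ≈ -32.20°, λ = atan2(p_y, p_x) ≈ 150.24°.

≈ (32.2°S, 150.2°E)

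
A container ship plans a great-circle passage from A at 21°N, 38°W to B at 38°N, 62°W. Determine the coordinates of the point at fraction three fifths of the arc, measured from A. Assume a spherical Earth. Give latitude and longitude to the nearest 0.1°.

The haversine formula gives a central angle δ ≈ 0.467 rad (26.8°) between the endpoints.
Interpolate at f = 3/5 with slerp weights a = sin((1−f)δ)/sin δ ≈ 0.413, b = sin(fδ)/sin δ ≈ 0.614.
p = a·p₁ + b·p₂ ≈ (0.531, -0.665, 0.526); φ = arcsin(p_z) ≈ 31.74°, λ = atan2(p_y, p_x) ≈ -51.39°.

≈ 31.7°N, 51.4°W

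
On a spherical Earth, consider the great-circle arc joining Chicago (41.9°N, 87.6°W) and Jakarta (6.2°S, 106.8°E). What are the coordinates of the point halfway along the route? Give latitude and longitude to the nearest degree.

≈ (59°N, 141°E)

Write both endpoints as unit vectors p₁, p₂ with components (cos φ cos λ, cos φ sin λ, sin φ).
The central angle between the endpoints is δ = arccos(p₁·p₂) ≈ 2.480 rad (142.1°).
Interpolate at f = 1/2 with slerp weights a = sin((1−f)δ)/sin δ ≈ 1.539, b = sin(fδ)/sin δ ≈ 1.539.
p = a·p₁ + b·p₂ ≈ (-0.394, 0.320, 0.861); φ = arcsin(p_z) ≈ 59.48°, λ = atan2(p_y, p_x) ≈ 140.92°.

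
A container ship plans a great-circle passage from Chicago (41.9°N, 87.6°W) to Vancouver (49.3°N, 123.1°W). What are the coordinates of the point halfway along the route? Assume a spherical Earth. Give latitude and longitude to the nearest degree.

Convert each endpoint to a unit vector on the sphere (x = cos φ cos λ, y = cos φ sin λ, z = sin φ).
The central angle between the endpoints is δ = arccos(p₁·p₂) ≈ 0.448 rad (25.7°).
Interpolate at f = 1/2 with slerp weights a = sin((1−f)δ)/sin δ ≈ 0.513, b = sin(fδ)/sin δ ≈ 0.513.
p = a·p₁ + b·p₂ ≈ (-0.167, -0.661, 0.731); φ = arcsin(p_z) ≈ 46.99°, λ = atan2(p_y, p_x) ≈ -104.14°.

≈ (47°N, 104°W)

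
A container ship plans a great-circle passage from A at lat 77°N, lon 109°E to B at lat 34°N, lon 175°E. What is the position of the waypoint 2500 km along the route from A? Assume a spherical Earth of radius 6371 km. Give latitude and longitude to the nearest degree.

Write both endpoints as unit vectors p₁, p₂ with components (cos φ cos λ, cos φ sin λ, sin φ).
The central angle between the endpoints is δ = arccos(p₁·p₂) ≈ 0.901 rad (51.6°). The total great-circle distance is δ·R ≈ 0.901 × 6371 ≈ 5741 km, so the target fraction is f = 2500/5741 ≈ 0.435.
Interpolate at f ≈ 0.435 with slerp weights a = sin((1−f)δ)/sin δ ≈ 0.621, b = sin(fδ)/sin δ ≈ 0.488.
p = a·p₁ + b·p₂ ≈ (-0.448, 0.167, 0.878); φ = arcsin(p_z) ≈ 61.41°, λ = atan2(p_y, p_x) ≈ 159.53°.

≈ lat 61°N, lon 160°E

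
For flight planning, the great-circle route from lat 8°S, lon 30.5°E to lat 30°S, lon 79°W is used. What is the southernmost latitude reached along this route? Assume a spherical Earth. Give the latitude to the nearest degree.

≈ 34°S

The great circle lies in the plane with unit normal n̂ = (p₁ × p₂)/|p₁ × p₂|.
Here n̂_z ≈ -0.828; the vertex latitude is φ_max = arccos|n̂_z| ≈ 34.1°.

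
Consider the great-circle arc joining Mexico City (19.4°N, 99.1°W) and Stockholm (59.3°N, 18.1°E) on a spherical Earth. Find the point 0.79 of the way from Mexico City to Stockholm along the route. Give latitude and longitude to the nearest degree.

Convert each endpoint to a unit vector on the sphere (x = cos φ cos λ, y = cos φ sin λ, z = sin φ).
The central angle between the endpoints is δ = arccos(p₁·p₂) ≈ 1.505 rad (86.2°).
Interpolate at f = 0.79 with slerp weights a = sin((1−f)δ)/sin δ ≈ 0.312, b = sin(fδ)/sin δ ≈ 0.930.
p = a·p₁ + b·p₂ ≈ (0.405, -0.143, 0.903); φ = arcsin(p_z) ≈ 64.58°, λ = atan2(p_y, p_x) ≈ -19.41°.

≈ (65°N, 19°W)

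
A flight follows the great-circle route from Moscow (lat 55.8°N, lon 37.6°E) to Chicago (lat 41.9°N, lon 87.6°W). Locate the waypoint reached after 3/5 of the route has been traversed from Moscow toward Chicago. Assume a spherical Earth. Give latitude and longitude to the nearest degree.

≈ lat 64°N, lon 56°W

The haversine formula gives a central angle δ ≈ 1.254 rad (71.9°) between the endpoints.
Interpolate at f = 3/5 with slerp weights a = sin((1−f)δ)/sin δ ≈ 0.506, b = sin(fδ)/sin δ ≈ 0.719.
p = a·p₁ + b·p₂ ≈ (0.248, -0.361, 0.899); φ = arcsin(p_z) ≈ 64.02°, λ = atan2(p_y, p_x) ≈ -55.56°.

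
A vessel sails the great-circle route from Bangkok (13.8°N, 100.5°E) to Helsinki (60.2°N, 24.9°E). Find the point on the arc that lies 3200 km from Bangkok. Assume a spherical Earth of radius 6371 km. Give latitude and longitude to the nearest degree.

Convert each endpoint to a unit vector on the sphere (x = cos φ cos λ, y = cos φ sin λ, z = sin φ).
The central angle between the endpoints is δ = arccos(p₁·p₂) ≈ 1.238 rad (70.9°). The total great-circle distance is δ·R ≈ 1.238 × 6371 ≈ 7885 km, so the target fraction is f = 3200/7885 ≈ 0.406.
Interpolate at f ≈ 0.406 with slerp weights a = sin((1−f)δ)/sin δ ≈ 0.710, b = sin(fδ)/sin δ ≈ 0.509.
p = a·p₁ + b·p₂ ≈ (0.104, 0.784, 0.611); φ = arcsin(p_z) ≈ 37.69°, λ = atan2(p_y, p_x) ≈ 82.45°.

≈ 38°N, 82°E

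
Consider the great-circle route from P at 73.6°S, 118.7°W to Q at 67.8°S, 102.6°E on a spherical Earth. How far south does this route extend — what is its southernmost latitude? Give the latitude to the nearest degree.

The great circle lies in the plane with unit normal n̂ = (p₁ × p₂)/|p₁ × p₂|.
Here n̂_z ≈ -0.120; the vertex latitude is φ_max = arccos|n̂_z| ≈ 83.1°.

≈ 83°S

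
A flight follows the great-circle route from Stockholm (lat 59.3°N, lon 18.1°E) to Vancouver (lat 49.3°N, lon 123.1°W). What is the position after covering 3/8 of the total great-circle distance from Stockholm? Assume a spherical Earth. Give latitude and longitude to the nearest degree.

Convert each endpoint to a unit vector on the sphere (x = cos φ cos λ, y = cos φ sin λ, z = sin φ).
The central angle between the endpoints is δ = arccos(p₁·p₂) ≈ 1.168 rad (66.9°).
Interpolate at f = 3/8 with slerp weights a = sin((1−f)δ)/sin δ ≈ 0.725, b = sin(fδ)/sin δ ≈ 0.461.
p = a·p₁ + b·p₂ ≈ (0.188, -0.137, 0.973); φ = arcsin(p_z) ≈ 76.57°, λ = atan2(p_y, p_x) ≈ -36.11°.

≈ lat 77°N, lon 36°W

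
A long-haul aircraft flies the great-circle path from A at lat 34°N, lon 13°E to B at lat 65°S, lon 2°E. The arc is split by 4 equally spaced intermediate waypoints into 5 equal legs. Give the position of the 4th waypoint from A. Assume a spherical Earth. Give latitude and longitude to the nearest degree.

≈ lat 45°S, lon 6°E

Write both endpoints as unit vectors p₁, p₂ with components (cos φ cos λ, cos φ sin λ, sin φ).
The central angle between the endpoints is δ = arccos(p₁·p₂) ≈ 1.734 rad (99.4°).
Interpolate at f = 4/5 with slerp weights a = sin((1−f)δ)/sin δ ≈ 0.345, b = sin(fδ)/sin δ ≈ 0.997.
p = a·p₁ + b·p₂ ≈ (0.699, 0.079, -0.711); φ = arcsin(p_z) ≈ -45.28°, λ = atan2(p_y, p_x) ≈ 6.44°.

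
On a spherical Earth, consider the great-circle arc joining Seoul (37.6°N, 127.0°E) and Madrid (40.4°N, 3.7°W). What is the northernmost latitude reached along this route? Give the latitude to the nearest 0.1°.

The great circle lies in the plane with unit normal n̂ = (p₁ × p₂)/|p₁ × p₂|.
Here n̂_z ≈ -0.457; the vertex latitude is φ_max = arccos|n̂_z| ≈ 62.8°.
Check via Clairaut: cos φ_max = |cos φ₁| · sin C = cos(37.6°)·sin(35.3°) ≈ 0.457, again giving ≈ 62.8°.

≈ 62.8°N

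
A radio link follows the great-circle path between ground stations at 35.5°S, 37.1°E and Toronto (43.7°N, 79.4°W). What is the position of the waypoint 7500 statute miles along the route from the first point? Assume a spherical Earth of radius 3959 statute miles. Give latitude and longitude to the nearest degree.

≈ 35°N, 52°W

Convert each endpoint to a unit vector on the sphere (x = cos φ cos λ, y = cos φ sin λ, z = sin φ).
The central angle between the endpoints is δ = arccos(p₁·p₂) ≈ 2.297 rad (131.6°). The total great-circle distance is δ·R ≈ 2.297 × 3959 ≈ 9093 mi, so the target fraction is f = 7500/9093 ≈ 0.825.
Interpolate at f ≈ 0.825 with slerp weights a = sin((1−f)δ)/sin δ ≈ 0.524, b = sin(fδ)/sin δ ≈ 1.268.
p = a·p₁ + b·p₂ ≈ (0.509, -0.644, 0.572); φ = arcsin(p_z) ≈ 34.88°, λ = atan2(p_y, p_x) ≈ -51.69°.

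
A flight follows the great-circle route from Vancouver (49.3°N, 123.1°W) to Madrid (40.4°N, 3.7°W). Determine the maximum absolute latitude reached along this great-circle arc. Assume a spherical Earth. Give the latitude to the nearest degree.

The great circle lies in the plane with unit normal n̂ = (p₁ × p₂)/|p₁ × p₂|.
Here n̂_z ≈ +0.447; the vertex latitude is φ_max = arccos|n̂_z| ≈ 63.5°.

≈ 63°N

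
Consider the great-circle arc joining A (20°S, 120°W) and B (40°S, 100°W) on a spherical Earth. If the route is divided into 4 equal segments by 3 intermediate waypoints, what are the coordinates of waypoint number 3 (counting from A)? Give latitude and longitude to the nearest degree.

≈ (35°S, 106°W)

Write both endpoints as unit vectors p₁, p₂ with components (cos φ cos λ, cos φ sin λ, sin φ).
The central angle between the endpoints is δ = arccos(p₁·p₂) ≈ 0.459 rad (26.3°).
Interpolate at f = 3/4 with slerp weights a = sin((1−f)δ)/sin δ ≈ 0.258, b = sin(fδ)/sin δ ≈ 0.762.
p = a·p₁ + b·p₂ ≈ (-0.223, -0.785, -0.578); φ = arcsin(p_z) ≈ -35.31°, λ = atan2(p_y, p_x) ≈ -105.84°.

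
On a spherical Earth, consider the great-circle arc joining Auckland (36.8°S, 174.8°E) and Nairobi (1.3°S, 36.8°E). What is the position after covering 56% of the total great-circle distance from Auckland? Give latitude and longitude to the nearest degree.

From cos δ = sin φ₁ sin φ₂ + cos φ₁ cos φ₂ cos Δλ, the central angle is δ ≈ 2.191 rad (125.5°).
Interpolate at f = 0.56 with slerp weights a = sin((1−f)δ)/sin δ ≈ 1.010, b = sin(fδ)/sin δ ≈ 1.157.
p = a·p₁ + b·p₂ ≈ (0.121, 0.766, -0.631); φ = arcsin(p_z) ≈ -39.13°, λ = atan2(p_y, p_x) ≈ 81.02°.

≈ (39°S, 81°E)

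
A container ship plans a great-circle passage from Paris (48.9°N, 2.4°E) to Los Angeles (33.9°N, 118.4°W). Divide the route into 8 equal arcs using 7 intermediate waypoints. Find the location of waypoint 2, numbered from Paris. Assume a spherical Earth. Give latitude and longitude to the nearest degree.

≈ (60°N, 28°W)

Write both endpoints as unit vectors p₁, p₂ with components (cos φ cos λ, cos φ sin λ, sin φ).
The central angle between the endpoints is δ = arccos(p₁·p₂) ≈ 1.429 rad (81.9°).
Interpolate at f = 2/8 with slerp weights a = sin((1−f)δ)/sin δ ≈ 0.887, b = sin(fδ)/sin δ ≈ 0.353.
p = a·p₁ + b·p₂ ≈ (0.443, -0.234, 0.866); φ = arcsin(p_z) ≈ 59.94°, λ = atan2(p_y, p_x) ≈ -27.79°.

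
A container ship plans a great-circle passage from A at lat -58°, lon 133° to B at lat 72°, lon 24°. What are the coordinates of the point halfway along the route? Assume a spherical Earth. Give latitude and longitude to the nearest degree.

The haversine formula gives a central angle δ ≈ 2.606 rad (149.3°) between the endpoints.
Interpolate at f = 1/2 with slerp weights a = sin((1−f)δ)/sin δ ≈ 1.889, b = sin(fδ)/sin δ ≈ 1.889.
p = a·p₁ + b·p₂ ≈ (-0.149, 0.969, 0.195); φ = arcsin(p_z) ≈ 11.22°, λ = atan2(p_y, p_x) ≈ 98.76°.

≈ lat 11°, lon 99°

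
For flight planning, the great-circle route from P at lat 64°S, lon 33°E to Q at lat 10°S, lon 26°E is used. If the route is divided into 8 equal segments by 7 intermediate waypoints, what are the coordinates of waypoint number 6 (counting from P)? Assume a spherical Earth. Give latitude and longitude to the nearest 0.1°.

≈ lat 23.5°S, lon 27.0°E

Convert each endpoint to a unit vector on the sphere (x = cos φ cos λ, y = cos φ sin λ, z = sin φ).
The central angle between the endpoints is δ = arccos(p₁·p₂) ≈ 0.946 rad (54.2°).
Interpolate at f = 6/8 with slerp weights a = sin((1−f)δ)/sin δ ≈ 0.289, b = sin(fδ)/sin δ ≈ 0.803.
p = a·p₁ + b·p₂ ≈ (0.817, 0.416, -0.399); φ = arcsin(p_z) ≈ -23.53°, λ = atan2(p_y, p_x) ≈ 26.96°.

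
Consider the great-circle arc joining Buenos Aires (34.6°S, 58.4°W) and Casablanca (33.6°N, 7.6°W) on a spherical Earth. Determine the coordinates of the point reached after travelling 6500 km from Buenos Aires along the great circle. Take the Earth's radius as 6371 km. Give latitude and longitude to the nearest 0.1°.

≈ 13.6°N, 23.6°W

Write both endpoints as unit vectors p₁, p₂ with components (cos φ cos λ, cos φ sin λ, sin φ).
The central angle between the endpoints is δ = arccos(p₁·p₂) ≈ 1.451 rad (83.2°). The total great-circle distance is δ·R ≈ 1.451 × 6371 ≈ 9247 km, so the target fraction is f = 6500/9247 ≈ 0.703.
Interpolate at f ≈ 0.703 with slerp weights a = sin((1−f)δ)/sin δ ≈ 0.421, b = sin(fδ)/sin δ ≈ 0.858.
p = a·p₁ + b·p₂ ≈ (0.890, -0.390, 0.236); φ = arcsin(p_z) ≈ 13.65°, λ = atan2(p_y, p_x) ≈ -23.64°.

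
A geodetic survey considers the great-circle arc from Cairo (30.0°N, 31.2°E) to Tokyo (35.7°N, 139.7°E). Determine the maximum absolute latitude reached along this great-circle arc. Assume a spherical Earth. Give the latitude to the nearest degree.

The great circle lies in the plane with unit normal n̂ = (p₁ × p₂)/|p₁ × p₂|.
Here n̂_z ≈ +0.669; the vertex latitude is φ_max = arccos|n̂_z| ≈ 48.0°.
Check via Clairaut: cos φ_max = |cos φ₁| · sin C = cos(30.0°)·sin(50.5°) ≈ 0.669, again giving ≈ 48.0°.

≈ 48°N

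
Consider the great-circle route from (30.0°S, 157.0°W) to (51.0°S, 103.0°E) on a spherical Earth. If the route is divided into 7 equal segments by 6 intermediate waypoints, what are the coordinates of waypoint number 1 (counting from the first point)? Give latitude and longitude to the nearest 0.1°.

≈ (37.7°S, 165.5°W)

The haversine formula gives a central angle δ ≈ 1.272 rad (72.9°) between the endpoints.
Interpolate at f = 1/7 with slerp weights a = sin((1−f)δ)/sin δ ≈ 0.928, b = sin(fδ)/sin δ ≈ 0.189.
p = a·p₁ + b·p₂ ≈ (-0.767, -0.198, -0.611); φ = arcsin(p_z) ≈ -37.66°, λ = atan2(p_y, p_x) ≈ -165.51°.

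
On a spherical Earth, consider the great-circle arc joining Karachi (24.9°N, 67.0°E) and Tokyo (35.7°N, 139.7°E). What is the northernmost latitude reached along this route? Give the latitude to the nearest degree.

≈ 37°N

The great circle lies in the plane with unit normal n̂ = (p₁ × p₂)/|p₁ × p₂|.
Here n̂_z ≈ +0.794; the vertex latitude is φ_max = arccos|n̂_z| ≈ 37.4°.
Check via Clairaut: cos φ_max = |cos φ₁| · sin C = cos(24.9°)·sin(61.1°) ≈ 0.794, again giving ≈ 37.4°.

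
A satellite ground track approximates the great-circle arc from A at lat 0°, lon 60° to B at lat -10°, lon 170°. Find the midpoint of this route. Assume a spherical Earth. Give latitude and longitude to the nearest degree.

Convert each endpoint to a unit vector on the sphere (x = cos φ cos λ, y = cos φ sin λ, z = sin φ).
The central angle between the endpoints is δ = arccos(p₁·p₂) ≈ 1.914 rad (109.7°).
Interpolate at f = 1/2 with slerp weights a = sin((1−f)δ)/sin δ ≈ 0.868, b = sin(fδ)/sin δ ≈ 0.868.
p = a·p₁ + b·p₂ ≈ (-0.408, 0.900, -0.151); φ = arcsin(p_z) ≈ -8.67°, λ = atan2(p_y, p_x) ≈ 114.37°.

≈ lat -9°, lon 114°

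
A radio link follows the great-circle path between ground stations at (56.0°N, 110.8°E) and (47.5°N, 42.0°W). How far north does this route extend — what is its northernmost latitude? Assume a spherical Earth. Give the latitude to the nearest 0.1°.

≈ 79.7°N

The great circle lies in the plane with unit normal n̂ = (p₁ × p₂)/|p₁ × p₂|.
Here n̂_z ≈ -0.180; the vertex latitude is φ_max = arccos|n̂_z| ≈ 79.7°.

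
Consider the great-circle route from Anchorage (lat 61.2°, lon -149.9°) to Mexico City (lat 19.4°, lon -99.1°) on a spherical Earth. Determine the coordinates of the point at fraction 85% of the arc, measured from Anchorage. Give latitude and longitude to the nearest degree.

≈ lat 27°, lon -103°

Convert each endpoint to a unit vector on the sphere (x = cos φ cos λ, y = cos φ sin λ, z = sin φ).
The central angle between the endpoints is δ = arccos(p₁·p₂) ≈ 0.954 rad (54.7°).
Interpolate at f = 0.85 with slerp weights a = sin((1−f)δ)/sin δ ≈ 0.175, b = sin(fδ)/sin δ ≈ 0.889.
p = a·p₁ + b·p₂ ≈ (-0.205, -0.870, 0.448); φ = arcsin(p_z) ≈ 26.64°, λ = atan2(p_y, p_x) ≈ -103.29°.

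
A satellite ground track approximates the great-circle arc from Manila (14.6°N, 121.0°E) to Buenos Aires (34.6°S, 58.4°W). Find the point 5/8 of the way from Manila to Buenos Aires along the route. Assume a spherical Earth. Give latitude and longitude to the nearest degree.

From cos δ = sin φ₁ sin φ₂ + cos φ₁ cos φ₂ cos Δλ, the central angle is δ ≈ 2.792 rad (160.0°).
Interpolate at f = 5/8 with slerp weights a = sin((1−f)δ)/sin δ ≈ 2.531, b = sin(fδ)/sin δ ≈ 2.878.
p = a·p₁ + b·p₂ ≈ (-0.020, 0.082, -0.996); φ = arcsin(p_z) ≈ -85.18°, λ = atan2(p_y, p_x) ≈ 103.81°.

≈ (85°S, 104°E)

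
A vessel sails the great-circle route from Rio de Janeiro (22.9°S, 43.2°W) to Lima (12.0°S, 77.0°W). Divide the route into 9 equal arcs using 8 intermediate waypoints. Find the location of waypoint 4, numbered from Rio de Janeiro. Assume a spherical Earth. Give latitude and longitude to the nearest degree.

≈ 19°S, 59°W

From cos δ = sin φ₁ sin φ₂ + cos φ₁ cos φ₂ cos Δλ, the central angle is δ ≈ 0.592 rad (33.9°).
Interpolate at f = 4/9 with slerp weights a = sin((1−f)δ)/sin δ ≈ 0.579, b = sin(fδ)/sin δ ≈ 0.466.
p = a·p₁ + b·p₂ ≈ (0.491, -0.809, -0.322); φ = arcsin(p_z) ≈ -18.79°, λ = atan2(p_y, p_x) ≈ -58.74°.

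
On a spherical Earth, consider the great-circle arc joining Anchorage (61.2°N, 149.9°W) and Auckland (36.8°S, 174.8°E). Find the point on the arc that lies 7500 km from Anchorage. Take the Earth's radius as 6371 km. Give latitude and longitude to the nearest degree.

≈ 3°S, 176°W

The haversine formula gives a central angle δ ≈ 1.782 rad (102.1°) between the endpoints. The total great-circle distance is δ·R ≈ 1.782 × 6371 ≈ 11356 km, so the target fraction is f = 7500/11356 ≈ 0.660.
Interpolate at f ≈ 0.660 with slerp weights a = sin((1−f)δ)/sin δ ≈ 0.582, b = sin(fδ)/sin δ ≈ 0.945.
p = a·p₁ + b·p₂ ≈ (-0.996, -0.072, -0.056); φ = arcsin(p_z) ≈ -3.20°, λ = atan2(p_y, p_x) ≈ -175.86°.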